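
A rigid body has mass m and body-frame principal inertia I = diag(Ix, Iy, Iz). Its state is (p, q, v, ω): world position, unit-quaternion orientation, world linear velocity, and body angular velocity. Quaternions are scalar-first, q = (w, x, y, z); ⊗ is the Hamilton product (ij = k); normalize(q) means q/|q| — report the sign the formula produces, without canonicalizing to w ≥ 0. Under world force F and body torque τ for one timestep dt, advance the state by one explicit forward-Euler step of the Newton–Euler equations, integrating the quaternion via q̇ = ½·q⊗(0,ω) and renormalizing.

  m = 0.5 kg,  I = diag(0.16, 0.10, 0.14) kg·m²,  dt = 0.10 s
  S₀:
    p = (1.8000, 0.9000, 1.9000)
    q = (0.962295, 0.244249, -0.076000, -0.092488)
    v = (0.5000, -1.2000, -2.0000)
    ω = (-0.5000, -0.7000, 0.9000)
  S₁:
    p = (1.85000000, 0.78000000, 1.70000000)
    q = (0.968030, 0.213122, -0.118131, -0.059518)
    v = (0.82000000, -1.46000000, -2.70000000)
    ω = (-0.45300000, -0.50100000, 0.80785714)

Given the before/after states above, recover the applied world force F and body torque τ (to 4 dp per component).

F = (1.6000, -1.3000, -3.5000)
τ = (0.0500, 0.1900, -0.1500)

Δω = ω₁−ω₀ = (0.04700000, 0.19900000, -0.09214286)
gyro term ω₀×Iω₀ = (-0.0252, -0.0090, -0.0210)
applied torque τ = (0.0500, 0.1900, -0.1500)
Δv = v₁−v₀ = (0.32000000, -0.26000000, -0.70000000)
applied force F = (1.6000, -1.3000, -3.5000)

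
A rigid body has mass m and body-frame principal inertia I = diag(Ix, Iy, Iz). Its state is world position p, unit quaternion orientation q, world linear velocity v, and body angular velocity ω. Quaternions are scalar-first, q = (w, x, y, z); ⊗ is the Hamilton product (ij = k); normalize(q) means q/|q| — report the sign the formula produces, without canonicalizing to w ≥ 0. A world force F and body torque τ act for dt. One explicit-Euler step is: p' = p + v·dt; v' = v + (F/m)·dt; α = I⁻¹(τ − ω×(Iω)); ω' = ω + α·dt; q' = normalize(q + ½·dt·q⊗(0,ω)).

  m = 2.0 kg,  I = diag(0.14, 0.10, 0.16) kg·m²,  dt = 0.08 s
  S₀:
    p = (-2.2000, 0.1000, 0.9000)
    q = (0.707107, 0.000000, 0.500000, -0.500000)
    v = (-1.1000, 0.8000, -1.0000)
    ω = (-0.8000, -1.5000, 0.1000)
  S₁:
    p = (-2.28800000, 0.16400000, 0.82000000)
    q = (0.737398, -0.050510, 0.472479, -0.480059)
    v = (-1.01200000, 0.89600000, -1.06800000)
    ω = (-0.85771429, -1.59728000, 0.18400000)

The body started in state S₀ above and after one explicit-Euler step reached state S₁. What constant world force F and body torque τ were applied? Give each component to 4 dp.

velocity change Δv = (0.08800000, 0.09600000, -0.06800000)
applied force F = (2.2000, 2.4000, -1.7000)
ω₁ − ω₀ = (-0.05771429, -0.09728000, 0.08400000)
precession coupling = (-0.0090, 0.0016, -0.0480)
applied torque τ = (-0.1100, -0.1200, 0.1200)

F = (2.2000, 2.4000, -1.7000)
τ = (-0.1100, -0.1200, 0.1200)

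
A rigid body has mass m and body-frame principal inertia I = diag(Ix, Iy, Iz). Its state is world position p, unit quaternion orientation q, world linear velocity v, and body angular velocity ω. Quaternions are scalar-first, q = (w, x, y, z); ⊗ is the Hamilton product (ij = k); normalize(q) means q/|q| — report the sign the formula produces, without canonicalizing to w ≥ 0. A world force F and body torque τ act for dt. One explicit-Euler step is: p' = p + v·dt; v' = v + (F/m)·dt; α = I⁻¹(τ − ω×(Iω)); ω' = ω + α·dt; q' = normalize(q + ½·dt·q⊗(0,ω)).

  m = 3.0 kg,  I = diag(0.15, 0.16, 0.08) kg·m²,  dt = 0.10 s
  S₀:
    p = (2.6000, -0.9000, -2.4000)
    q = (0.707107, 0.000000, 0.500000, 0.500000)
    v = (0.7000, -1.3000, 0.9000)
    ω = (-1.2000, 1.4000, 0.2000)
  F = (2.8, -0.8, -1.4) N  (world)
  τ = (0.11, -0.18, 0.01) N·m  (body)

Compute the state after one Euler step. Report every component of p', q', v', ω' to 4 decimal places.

p' = p + v·dt = (2.6700, -1.0300, -2.3100)
v + (F/m)dt = (0.7933, -1.3267, 0.8533)
gyro term ω×Iω = (-0.0224, -0.0168, -0.0168)
angular accel α = (0.8827, -1.0200, 0.3350)
ω + α·dt = (-1.1117, 1.2980, 0.2335)
q⊗(0,ω) = (-0.8000000, -1.4485284, 0.3899498, 0.7414214)
updated quaternion q' = (0.6643, -0.0721, 0.5173, 0.5348)

p' = (2.6700, -1.0300, -2.3100)
q' = (0.6643, -0.0721, 0.5173, 0.5348)
v' = (0.7933, -1.3267, 0.8533)
ω' = (-1.1117, 1.2980, 0.2335)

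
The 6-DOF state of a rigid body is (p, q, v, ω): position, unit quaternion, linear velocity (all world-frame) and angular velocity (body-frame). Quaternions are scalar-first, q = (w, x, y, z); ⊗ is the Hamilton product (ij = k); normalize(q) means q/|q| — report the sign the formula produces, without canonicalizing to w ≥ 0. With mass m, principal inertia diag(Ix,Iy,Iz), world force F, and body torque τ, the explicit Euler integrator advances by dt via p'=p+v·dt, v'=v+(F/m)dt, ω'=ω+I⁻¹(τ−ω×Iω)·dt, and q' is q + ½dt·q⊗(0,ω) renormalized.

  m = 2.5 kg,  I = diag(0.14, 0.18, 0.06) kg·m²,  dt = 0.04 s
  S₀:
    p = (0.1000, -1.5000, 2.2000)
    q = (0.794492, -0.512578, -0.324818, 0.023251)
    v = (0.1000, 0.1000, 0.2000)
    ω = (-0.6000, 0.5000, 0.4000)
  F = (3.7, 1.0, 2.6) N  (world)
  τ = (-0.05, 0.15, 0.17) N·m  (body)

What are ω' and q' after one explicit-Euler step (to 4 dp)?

ω×(Iω) gyroscopic = (-0.0240, -0.0192, -0.0120)
(τ − ω×Iω)/I = (-0.1857, 0.9400, 3.0333)
new body rate ω' = (-0.6074, 0.5376, 0.5213)
2q̇ = q⊗(0,ω) = (-0.1544382, -0.6182479, 0.5883266, -0.1333830)
q + ½dt·q⊗(0,ω), renormalized = (0.7913, -0.5249, -0.3130, 0.0206)

ω' = (-0.6074, 0.5376, 0.5213)
q' = (0.7913, -0.5249, -0.3130, 0.0206)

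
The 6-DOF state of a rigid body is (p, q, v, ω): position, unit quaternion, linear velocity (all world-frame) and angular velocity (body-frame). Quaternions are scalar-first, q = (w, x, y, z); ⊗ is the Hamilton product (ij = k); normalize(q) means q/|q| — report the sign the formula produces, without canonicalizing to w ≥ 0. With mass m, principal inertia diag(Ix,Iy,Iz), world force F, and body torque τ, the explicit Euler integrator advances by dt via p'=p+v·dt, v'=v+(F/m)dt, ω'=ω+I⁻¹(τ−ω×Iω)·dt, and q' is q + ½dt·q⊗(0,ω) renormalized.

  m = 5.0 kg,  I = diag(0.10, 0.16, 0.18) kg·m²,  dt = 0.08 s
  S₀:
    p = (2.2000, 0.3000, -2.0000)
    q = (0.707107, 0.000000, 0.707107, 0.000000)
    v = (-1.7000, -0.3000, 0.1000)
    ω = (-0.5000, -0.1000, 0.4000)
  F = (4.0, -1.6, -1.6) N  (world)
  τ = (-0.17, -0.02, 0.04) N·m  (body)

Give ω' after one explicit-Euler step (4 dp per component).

ω' = (-0.6354, -0.1180, 0.4164)

gyro term ω×Iω = (-0.0008, 0.0160, 0.0030)
angular accel α = (-1.6920, -0.2250, 0.2056)
ω + α·dt = (-0.6354, -0.1180, 0.4164)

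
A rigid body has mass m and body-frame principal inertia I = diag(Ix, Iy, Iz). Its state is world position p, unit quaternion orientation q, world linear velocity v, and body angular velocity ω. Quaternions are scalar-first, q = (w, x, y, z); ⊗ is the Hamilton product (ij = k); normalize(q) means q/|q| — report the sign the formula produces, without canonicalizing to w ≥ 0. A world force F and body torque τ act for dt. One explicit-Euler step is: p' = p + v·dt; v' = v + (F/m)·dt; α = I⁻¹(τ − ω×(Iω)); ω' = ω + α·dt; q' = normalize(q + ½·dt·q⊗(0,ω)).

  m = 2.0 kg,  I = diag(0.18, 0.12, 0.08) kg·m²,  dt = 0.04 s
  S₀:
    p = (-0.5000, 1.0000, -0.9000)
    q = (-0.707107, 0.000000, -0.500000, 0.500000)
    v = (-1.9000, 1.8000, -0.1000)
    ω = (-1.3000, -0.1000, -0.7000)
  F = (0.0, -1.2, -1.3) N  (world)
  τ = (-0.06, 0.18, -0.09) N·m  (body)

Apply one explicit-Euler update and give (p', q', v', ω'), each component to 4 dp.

p' = (-0.5760, 1.0720, -0.9040)
q' = (-0.7008, 0.0264, -0.5114, 0.4967)
v' = (-1.9000, 1.7760, -0.1260)
ω' = (-1.3127, -0.0703, -0.7411)

a = (0.0000, -0.6000, -0.6500)
p' = p + v·dt = (-0.5760, 1.0720, -0.9040)
v' = v + a·dt = (-1.9000, 1.7760, -0.1260)
angular accel α = (-0.3178, 0.7417, -1.0275)
ω + α·dt = (-1.3127, -0.0703, -0.7411)
Hamilton product q⊗(0,ω) = (0.3000000, 1.3192391, -0.5792893, -0.1550251)
q + ½dt·q⊗(0,ω), renormalized = (-0.7008, 0.0264, -0.5114, 0.4967)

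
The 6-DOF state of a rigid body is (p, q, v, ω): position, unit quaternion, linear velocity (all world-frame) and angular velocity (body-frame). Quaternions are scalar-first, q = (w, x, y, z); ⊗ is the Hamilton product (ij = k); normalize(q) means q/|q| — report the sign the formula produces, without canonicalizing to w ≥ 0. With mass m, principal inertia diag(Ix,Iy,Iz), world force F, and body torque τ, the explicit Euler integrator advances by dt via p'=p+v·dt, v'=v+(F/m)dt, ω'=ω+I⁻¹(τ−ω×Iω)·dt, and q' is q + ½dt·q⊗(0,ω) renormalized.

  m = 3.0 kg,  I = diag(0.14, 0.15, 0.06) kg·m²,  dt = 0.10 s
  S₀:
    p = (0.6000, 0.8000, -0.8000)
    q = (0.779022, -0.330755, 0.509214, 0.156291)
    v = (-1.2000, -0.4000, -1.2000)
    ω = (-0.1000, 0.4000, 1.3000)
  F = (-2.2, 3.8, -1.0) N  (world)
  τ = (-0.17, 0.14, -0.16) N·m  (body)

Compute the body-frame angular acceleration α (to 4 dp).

gyro term ω×Iω = (-0.0468, -0.0104, -0.0004)
angular accel α = (-0.8800, 1.0027, -2.6600)

α = (-0.8800, 1.0027, -2.6600)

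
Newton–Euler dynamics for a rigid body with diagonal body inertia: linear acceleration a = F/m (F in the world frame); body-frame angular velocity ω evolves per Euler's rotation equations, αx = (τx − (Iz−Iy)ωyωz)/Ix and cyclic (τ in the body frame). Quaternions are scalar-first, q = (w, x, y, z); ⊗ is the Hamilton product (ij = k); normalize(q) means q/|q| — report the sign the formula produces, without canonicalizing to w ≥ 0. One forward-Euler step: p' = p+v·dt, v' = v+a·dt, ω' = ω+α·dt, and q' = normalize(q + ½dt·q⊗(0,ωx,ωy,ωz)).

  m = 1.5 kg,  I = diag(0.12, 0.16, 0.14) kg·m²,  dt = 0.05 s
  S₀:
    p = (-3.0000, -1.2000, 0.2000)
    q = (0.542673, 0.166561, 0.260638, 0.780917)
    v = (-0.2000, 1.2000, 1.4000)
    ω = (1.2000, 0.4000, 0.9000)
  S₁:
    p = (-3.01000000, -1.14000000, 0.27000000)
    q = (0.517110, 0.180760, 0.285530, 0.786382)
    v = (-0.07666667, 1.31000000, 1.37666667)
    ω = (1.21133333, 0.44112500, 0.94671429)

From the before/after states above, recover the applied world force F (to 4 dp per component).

velocity change Δv = (0.12333333, 0.11000000, -0.02333333)
m·(v₁−v₀)/dt = (3.7000, 3.3000, -0.7000)

F = (3.7000, 3.3000, -0.7000)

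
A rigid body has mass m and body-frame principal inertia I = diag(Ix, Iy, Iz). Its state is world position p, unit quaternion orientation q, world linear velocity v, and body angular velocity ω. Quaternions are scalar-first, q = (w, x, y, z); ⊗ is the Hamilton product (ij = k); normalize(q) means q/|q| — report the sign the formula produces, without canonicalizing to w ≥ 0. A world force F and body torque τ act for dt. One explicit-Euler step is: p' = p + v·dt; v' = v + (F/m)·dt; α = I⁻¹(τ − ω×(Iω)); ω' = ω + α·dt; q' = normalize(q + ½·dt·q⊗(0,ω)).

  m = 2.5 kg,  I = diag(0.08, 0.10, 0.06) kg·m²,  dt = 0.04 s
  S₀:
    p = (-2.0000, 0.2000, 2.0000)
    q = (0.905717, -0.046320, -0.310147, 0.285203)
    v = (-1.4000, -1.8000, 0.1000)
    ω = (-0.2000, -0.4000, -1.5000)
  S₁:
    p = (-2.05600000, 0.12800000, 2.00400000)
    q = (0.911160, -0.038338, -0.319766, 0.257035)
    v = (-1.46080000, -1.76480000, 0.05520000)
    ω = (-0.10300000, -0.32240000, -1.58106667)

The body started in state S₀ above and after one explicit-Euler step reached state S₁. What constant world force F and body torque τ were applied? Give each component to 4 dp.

ω₁ − ω₀ = (0.09700000, 0.07760000, -0.08106667)
applied torque τ = (0.1700, 0.2000, -0.1200)
velocity change Δv = (-0.06080000, 0.03520000, -0.04480000)
applied force F = (-3.8000, 2.2000, -2.8000)

F = (-3.8000, 2.2000, -2.8000)
τ = (0.1700, 0.2000, -0.1200)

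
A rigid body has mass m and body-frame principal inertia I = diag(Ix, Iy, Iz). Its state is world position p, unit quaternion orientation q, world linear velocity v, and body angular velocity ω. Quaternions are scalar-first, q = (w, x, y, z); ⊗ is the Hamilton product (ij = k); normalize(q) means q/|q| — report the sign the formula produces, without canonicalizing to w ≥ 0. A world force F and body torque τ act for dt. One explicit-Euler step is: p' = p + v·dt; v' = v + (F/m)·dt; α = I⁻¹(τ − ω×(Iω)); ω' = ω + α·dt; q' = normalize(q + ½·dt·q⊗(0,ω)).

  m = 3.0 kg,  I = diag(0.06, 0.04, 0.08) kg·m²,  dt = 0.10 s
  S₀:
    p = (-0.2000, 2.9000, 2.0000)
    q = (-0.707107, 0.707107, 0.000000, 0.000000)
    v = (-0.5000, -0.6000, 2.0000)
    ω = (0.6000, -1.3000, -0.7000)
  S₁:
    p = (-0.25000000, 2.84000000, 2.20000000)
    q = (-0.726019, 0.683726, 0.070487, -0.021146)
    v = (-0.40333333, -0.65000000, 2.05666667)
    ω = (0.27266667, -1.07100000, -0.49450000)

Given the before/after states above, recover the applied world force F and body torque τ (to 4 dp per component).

Δv = v₁−v₀ = (0.09666667, -0.05000000, 0.05666667)
F = m·Δv/dt = (2.9000, -1.5000, 1.7000)
Δω = ω₁−ω₀ = (-0.32733333, 0.22900000, 0.20550000)
τ = I·(Δω/dt) + ω₀×(Iω₀) = (-0.1600, 0.1000, 0.1800)

F = (2.9000, -1.5000, 1.7000)
τ = (-0.1600, 0.1000, 0.1800)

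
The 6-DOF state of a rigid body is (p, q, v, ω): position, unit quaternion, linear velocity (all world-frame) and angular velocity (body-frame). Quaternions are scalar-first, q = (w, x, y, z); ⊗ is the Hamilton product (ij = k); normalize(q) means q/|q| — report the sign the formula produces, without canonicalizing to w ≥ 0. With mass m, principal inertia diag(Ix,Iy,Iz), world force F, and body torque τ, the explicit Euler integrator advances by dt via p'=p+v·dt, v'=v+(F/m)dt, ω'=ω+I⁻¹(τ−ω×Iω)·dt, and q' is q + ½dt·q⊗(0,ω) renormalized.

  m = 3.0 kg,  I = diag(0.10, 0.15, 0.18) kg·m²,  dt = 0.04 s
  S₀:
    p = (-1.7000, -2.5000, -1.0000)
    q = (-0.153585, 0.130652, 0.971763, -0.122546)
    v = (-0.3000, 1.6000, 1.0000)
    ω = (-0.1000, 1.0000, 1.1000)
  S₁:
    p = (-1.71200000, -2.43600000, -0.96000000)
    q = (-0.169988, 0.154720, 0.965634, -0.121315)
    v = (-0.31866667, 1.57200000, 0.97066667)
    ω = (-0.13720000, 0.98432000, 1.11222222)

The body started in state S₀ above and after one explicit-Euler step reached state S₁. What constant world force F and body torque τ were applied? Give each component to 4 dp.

Δv = v₁−v₀ = (-0.01866667, -0.02800000, -0.02933333)
applied force F = (-1.4000, -2.1000, -2.2000)
ω₁ − ω₀ = (-0.03720000, -0.01568000, 0.01222222)
precession coupling = (0.0330, 0.0088, -0.0050)
applied torque τ = (-0.0600, -0.0500, 0.0500)

F = (-1.4000, -2.1000, -2.2000)
τ = (-0.0600, -0.0500, 0.0500)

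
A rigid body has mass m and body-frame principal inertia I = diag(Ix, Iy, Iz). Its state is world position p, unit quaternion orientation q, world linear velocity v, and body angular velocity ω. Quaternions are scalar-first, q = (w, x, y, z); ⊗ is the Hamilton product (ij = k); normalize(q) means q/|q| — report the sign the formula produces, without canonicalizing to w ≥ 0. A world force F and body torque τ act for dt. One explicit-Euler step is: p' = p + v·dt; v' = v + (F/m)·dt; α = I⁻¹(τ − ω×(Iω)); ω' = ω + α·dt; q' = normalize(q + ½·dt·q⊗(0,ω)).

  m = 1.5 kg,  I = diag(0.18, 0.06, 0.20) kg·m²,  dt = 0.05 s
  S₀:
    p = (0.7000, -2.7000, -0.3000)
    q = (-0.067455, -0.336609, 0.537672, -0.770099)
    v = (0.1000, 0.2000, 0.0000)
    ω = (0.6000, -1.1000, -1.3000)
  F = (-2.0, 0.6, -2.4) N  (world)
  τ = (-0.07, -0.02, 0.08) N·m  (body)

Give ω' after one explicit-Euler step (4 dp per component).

ω' = (0.5249, -1.1297, -1.2998)

(τ − ω×Iω)/I = (-1.5011, -0.5933, 0.0040)
ω + α·dt = (0.5249, -1.1297, -1.2998)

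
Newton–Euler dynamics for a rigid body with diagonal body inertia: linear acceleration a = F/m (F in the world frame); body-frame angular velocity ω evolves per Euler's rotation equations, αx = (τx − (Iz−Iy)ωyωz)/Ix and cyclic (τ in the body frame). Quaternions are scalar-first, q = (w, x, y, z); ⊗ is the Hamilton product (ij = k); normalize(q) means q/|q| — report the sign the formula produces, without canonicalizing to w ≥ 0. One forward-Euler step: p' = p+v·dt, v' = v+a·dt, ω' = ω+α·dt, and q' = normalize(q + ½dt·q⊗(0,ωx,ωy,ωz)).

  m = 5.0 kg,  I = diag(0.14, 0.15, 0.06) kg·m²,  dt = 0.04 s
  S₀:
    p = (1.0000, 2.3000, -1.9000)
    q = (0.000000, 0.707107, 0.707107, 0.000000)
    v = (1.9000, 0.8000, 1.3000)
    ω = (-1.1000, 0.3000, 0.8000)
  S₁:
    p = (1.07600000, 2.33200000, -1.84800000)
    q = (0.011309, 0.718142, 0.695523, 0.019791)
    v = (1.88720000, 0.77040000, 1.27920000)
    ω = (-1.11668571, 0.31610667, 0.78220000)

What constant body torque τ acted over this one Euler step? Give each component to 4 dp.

rate change Δω = (-0.01668571, 0.01610667, -0.01780000)
τ = I·(Δω/dt) + ω₀×(Iω₀) = (-0.0800, -0.0100, -0.0300)

τ = (-0.0800, -0.0100, -0.0300)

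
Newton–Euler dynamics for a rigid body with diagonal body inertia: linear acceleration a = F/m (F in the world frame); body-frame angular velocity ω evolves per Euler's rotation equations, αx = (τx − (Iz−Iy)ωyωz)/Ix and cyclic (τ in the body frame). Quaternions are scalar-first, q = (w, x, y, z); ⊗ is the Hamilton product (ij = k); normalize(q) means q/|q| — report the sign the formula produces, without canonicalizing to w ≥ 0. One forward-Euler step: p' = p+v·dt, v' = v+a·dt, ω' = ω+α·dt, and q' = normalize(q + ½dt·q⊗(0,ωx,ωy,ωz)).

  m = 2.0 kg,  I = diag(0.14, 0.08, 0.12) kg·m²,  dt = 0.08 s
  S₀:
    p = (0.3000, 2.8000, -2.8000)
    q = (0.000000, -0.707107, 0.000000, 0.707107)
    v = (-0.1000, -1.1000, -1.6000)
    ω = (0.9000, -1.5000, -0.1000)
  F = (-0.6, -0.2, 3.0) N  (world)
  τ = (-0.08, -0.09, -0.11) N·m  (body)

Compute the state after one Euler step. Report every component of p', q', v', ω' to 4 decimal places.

precession coupling ω×(Iω) = (0.0060, -0.0018, 0.0810)
angular accel α = (-0.6143, -1.1025, -1.5917)
ω' = ω + α·dt = (0.8509, -1.5882, -0.2273)
2q̇ = q⊗(0,ω) = (0.7071070, 1.0606605, 0.5656856, 1.0606605)
q + ½dt·q⊗(0,ω), renormalized = (0.0282, -0.6631, 0.0226, 0.7477)
new position p' = (0.2920, 2.7120, -2.9280)
v' = v + a·dt = (-0.1240, -1.1080, -1.4800)

p' = (0.2920, 2.7120, -2.9280)
q' = (0.0282, -0.6631, 0.0226, 0.7477)
v' = (-0.1240, -1.1080, -1.4800)
ω' = (0.8509, -1.5882, -0.2273)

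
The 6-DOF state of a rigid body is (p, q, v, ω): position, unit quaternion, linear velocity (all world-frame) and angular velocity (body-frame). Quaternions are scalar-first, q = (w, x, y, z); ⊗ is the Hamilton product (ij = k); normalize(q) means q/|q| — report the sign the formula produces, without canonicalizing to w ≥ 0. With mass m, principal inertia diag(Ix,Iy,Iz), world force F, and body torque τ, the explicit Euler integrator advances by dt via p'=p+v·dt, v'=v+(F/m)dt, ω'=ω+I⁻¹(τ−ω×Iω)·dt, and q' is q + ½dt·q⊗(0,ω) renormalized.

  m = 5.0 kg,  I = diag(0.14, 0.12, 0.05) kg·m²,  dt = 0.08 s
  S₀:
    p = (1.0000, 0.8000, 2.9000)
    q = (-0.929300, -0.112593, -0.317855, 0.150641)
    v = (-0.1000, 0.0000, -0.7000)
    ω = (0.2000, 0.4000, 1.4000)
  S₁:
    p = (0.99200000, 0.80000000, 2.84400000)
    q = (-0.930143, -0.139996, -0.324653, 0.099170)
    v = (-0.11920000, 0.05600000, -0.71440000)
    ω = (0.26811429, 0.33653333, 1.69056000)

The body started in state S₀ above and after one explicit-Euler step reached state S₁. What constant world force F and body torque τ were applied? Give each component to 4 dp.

velocity change Δv = (-0.01920000, 0.05600000, -0.01440000)
F = m·Δv/dt = (-1.2000, 3.5000, -0.9000)
ω₁ − ω₀ = (0.06811429, -0.06346667, 0.29056000)
I·α + gyro = (0.0800, -0.0700, 0.1800)

F = (-1.2000, 3.5000, -0.9000)
τ = (0.0800, -0.0700, 0.1800)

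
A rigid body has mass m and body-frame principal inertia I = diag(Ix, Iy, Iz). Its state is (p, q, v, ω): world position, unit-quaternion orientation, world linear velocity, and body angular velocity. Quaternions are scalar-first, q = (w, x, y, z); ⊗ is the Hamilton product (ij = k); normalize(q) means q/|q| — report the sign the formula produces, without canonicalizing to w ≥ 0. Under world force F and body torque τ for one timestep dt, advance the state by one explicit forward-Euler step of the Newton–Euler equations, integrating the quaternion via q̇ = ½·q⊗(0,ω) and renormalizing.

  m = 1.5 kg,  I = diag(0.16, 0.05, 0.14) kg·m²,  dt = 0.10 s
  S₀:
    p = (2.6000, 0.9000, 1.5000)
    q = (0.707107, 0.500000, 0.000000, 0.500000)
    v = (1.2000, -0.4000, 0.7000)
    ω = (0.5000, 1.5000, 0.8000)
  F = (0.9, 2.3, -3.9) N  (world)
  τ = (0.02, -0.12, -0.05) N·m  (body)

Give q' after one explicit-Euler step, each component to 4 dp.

q' = (0.6720, 0.4783, 0.0454, 0.5636)

2q̇ = q⊗(0,ω) = (-0.6500000, -0.3964465, 0.9106605, 1.3156856)
updated quaternion q' = (0.6720, 0.4783, 0.0454, 0.5636)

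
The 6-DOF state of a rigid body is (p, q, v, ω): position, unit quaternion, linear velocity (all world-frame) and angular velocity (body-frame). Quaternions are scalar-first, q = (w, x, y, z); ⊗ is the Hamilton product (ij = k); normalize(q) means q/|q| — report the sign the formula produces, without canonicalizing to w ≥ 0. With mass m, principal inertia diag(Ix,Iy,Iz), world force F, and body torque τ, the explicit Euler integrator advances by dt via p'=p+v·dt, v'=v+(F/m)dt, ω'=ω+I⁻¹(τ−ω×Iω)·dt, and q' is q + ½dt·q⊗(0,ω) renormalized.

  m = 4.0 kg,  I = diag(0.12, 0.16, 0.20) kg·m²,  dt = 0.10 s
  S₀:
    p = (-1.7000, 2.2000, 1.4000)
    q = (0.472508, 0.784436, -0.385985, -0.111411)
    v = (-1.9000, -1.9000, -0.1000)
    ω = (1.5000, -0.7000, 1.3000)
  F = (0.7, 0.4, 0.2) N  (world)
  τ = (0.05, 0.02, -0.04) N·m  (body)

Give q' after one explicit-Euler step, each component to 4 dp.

q' = (0.4052, 0.7865, -0.4593, -0.0788)

q⊗(0,ω) = (-1.3020092, 0.1289938, -1.5176389, 0.6441327)
q + ½dt·q⊗(0,ω), renormalized = (0.4052, 0.7865, -0.4593, -0.0788)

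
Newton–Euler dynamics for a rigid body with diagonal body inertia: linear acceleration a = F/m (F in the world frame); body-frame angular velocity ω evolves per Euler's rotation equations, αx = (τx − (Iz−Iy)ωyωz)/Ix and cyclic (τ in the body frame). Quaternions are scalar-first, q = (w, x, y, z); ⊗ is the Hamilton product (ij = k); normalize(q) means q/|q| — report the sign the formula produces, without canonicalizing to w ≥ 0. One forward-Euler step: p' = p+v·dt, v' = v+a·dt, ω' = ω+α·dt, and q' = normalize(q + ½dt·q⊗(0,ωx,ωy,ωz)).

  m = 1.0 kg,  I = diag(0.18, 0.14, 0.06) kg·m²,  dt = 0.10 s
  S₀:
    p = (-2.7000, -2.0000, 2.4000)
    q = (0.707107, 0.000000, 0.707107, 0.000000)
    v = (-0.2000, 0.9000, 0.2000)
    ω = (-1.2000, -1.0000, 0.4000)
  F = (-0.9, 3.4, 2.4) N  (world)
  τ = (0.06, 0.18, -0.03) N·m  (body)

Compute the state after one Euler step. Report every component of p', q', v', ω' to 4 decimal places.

ω×(Iω) gyroscopic = (0.0320, -0.0576, -0.0480)
α = I⁻¹(τ − ω×Iω) = (0.1556, 1.6971, 0.3000)
new body rate ω' = (-1.1844, -0.8303, 0.4300)
q⊗(0,ω) = (0.7071070, -0.5656856, -0.7071070, 1.1313712)
q' = normalize(q + ½dt·q⊗(0,ω)) = (0.7401, -0.0282, 0.6696, 0.0564)
linear accel F/m = (-0.9000, 3.4000, 2.4000)
p + v·dt = (-2.7200, -1.9100, 2.4200)
v + (F/m)dt = (-0.2900, 1.2400, 0.4400)

p' = (-2.7200, -1.9100, 2.4200)
q' = (0.7401, -0.0282, 0.6696, 0.0564)
v' = (-0.2900, 1.2400, 0.4400)
ω' = (-1.1844, -0.8303, 0.4300)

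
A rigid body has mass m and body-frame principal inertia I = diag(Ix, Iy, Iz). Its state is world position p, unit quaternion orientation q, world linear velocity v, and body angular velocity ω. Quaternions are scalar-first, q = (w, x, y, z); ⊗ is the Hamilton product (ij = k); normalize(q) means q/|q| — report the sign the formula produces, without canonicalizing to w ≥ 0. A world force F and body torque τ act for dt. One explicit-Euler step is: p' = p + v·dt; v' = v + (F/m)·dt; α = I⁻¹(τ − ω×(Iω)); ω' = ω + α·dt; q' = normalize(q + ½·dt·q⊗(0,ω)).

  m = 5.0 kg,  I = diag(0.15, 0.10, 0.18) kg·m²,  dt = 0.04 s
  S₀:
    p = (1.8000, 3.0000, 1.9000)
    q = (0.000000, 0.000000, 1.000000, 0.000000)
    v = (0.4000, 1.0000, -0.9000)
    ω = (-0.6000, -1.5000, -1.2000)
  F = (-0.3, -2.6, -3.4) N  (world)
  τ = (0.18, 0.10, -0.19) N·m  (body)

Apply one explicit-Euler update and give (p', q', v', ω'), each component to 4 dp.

p' = (1.8160, 3.0400, 1.8640)
q' = (0.0300, -0.0240, 0.9992, 0.0120)
v' = (0.3976, 0.9792, -0.9272)
ω' = (-0.5904, -1.4514, -1.2322)

(τ − ω×Iω)/I = (0.2400, 1.2160, -0.8056)
ω + α·dt = (-0.5904, -1.4514, -1.2322)
Hamilton product q⊗(0,ω) = (1.5000000, -1.2000000, 0.0000000, 0.6000000)
updated quaternion q' = (0.0300, -0.0240, 0.9992, 0.0120)
linear accel F/m = (-0.0600, -0.5200, -0.6800)
new position p' = (1.8160, 3.0400, 1.8640)
v + (F/m)dt = (0.3976, 0.9792, -0.9272)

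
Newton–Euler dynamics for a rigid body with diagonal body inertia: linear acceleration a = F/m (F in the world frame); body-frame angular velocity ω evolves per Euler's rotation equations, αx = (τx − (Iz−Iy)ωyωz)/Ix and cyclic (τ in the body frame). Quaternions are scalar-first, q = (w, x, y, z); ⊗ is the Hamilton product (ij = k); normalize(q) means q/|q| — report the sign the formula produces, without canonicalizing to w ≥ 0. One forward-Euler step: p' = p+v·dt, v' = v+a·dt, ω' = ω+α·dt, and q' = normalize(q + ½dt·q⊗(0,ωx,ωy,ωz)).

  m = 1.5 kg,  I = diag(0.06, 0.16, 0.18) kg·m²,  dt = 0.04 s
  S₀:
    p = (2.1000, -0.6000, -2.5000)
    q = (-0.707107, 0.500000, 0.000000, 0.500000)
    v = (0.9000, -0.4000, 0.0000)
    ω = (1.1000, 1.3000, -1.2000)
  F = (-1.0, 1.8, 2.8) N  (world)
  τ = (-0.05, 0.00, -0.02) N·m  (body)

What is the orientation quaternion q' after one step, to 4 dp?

2q̇ = q⊗(0,ω) = (0.0500000, -1.4278177, 0.2307609, 1.4985284)
updated quaternion q' = (-0.7055, 0.4710, 0.0046, 0.5295)

q' = (-0.7055, 0.4710, 0.0046, 0.5295)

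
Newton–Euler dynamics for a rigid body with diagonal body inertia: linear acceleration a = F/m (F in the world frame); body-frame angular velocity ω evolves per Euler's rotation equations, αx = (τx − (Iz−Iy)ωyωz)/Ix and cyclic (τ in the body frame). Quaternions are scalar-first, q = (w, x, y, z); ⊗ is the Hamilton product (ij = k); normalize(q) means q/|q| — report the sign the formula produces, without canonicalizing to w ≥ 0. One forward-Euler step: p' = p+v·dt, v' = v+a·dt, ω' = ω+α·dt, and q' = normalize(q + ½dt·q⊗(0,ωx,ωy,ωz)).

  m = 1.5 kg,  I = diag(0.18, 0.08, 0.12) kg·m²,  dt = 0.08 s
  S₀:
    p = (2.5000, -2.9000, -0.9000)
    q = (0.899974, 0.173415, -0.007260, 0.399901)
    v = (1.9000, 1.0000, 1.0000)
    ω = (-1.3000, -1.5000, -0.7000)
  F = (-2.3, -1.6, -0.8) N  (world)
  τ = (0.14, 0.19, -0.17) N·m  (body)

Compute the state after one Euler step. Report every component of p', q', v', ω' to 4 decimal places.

gyro term ω×Iω = (0.0420, 0.0546, -0.1950)
(τ − ω×Iω)/I = (0.5444, 1.6925, 0.2083)
ω + α·dt = (-1.2564, -1.3646, -0.6833)
2q̇ = q⊗(0,ω) = (0.4944802, -0.5650327, -1.7484418, -0.8995423)
updated quaternion q' = (0.9165, 0.1503, -0.0769, 0.3626)
new position p' = (2.6520, -2.8200, -0.8200)
v + (F/m)dt = (1.7773, 0.9147, 0.9573)

p' = (2.6520, -2.8200, -0.8200)
q' = (0.9165, 0.1503, -0.0769, 0.3626)
v' = (1.7773, 0.9147, 0.9573)
ω' = (-1.2564, -1.3646, -0.6833)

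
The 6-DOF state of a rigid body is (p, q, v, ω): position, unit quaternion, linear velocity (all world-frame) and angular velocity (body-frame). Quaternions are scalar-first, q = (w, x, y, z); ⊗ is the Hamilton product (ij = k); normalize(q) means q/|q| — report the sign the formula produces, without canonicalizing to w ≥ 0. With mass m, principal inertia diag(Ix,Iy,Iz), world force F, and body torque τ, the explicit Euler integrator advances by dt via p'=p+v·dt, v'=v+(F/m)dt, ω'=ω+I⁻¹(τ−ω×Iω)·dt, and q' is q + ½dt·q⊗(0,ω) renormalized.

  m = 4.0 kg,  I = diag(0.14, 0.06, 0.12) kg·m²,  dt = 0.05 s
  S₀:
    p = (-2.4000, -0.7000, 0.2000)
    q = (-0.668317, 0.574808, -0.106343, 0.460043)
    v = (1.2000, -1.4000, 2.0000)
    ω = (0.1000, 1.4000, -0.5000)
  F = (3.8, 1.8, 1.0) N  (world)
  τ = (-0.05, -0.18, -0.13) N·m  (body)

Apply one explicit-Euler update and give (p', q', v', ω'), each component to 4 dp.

p' = (-2.3400, -0.7700, 0.3000)
q' = (-0.6598, 0.5580, -0.1213, 0.4884)
v' = (1.2475, -1.3775, 2.0125)
ω' = (0.0971, 1.2508, -0.5495)

α = I⁻¹(τ − ω×Iω) = (-0.0571, -2.9833, -0.9900)
ω + α·dt = (0.0971, 1.2508, -0.5495)
Hamilton product q⊗(0,ω) = (0.3214209, -0.6577204, -0.6022355, 1.1495240)
q' = normalize(q + ½dt·q⊗(0,ω)) = (-0.6598, 0.5580, -0.1213, 0.4884)
new position p' = (-2.3400, -0.7700, 0.3000)
new velocity v' = (1.2475, -1.3775, 2.0125)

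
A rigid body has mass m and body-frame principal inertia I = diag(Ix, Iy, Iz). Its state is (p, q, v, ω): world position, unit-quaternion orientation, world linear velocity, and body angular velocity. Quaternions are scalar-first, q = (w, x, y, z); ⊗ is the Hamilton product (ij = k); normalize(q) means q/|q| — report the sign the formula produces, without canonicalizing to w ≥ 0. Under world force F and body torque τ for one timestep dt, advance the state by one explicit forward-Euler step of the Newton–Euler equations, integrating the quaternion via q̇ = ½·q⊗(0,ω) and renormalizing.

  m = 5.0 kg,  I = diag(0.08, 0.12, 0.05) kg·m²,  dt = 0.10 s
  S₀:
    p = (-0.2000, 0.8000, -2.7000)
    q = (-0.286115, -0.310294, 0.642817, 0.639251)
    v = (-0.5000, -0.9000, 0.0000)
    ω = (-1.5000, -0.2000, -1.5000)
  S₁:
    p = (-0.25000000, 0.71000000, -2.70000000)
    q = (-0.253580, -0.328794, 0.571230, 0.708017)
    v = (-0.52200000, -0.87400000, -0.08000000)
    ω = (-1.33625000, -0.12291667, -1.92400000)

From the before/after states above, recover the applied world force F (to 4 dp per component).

F = (-1.1000, 1.3000, -4.0000)

v₁ − v₀ = (-0.02200000, 0.02600000, -0.08000000)
F = m·Δv/dt = (-1.1000, 1.3000, -4.0000)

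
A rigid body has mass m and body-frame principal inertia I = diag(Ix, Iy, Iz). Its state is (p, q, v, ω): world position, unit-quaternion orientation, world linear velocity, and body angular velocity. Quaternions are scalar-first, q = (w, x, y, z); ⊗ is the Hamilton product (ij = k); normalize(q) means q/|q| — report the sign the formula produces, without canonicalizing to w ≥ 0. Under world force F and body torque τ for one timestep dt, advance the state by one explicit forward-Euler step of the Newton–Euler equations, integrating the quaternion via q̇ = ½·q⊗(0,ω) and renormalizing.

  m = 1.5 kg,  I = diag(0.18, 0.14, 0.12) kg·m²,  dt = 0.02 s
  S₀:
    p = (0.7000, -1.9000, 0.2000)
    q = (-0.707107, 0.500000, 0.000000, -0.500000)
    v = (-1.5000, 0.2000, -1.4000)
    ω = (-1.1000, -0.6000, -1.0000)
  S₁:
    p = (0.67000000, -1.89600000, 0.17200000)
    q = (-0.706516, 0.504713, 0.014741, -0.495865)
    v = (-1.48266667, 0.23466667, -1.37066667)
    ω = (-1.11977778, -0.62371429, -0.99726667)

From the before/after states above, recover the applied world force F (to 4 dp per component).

F = (1.3000, 2.6000, 2.2000)

Δv = v₁−v₀ = (0.01733333, 0.03466667, 0.02933333)
m·(v₁−v₀)/dt = (1.3000, 2.6000, 2.2000)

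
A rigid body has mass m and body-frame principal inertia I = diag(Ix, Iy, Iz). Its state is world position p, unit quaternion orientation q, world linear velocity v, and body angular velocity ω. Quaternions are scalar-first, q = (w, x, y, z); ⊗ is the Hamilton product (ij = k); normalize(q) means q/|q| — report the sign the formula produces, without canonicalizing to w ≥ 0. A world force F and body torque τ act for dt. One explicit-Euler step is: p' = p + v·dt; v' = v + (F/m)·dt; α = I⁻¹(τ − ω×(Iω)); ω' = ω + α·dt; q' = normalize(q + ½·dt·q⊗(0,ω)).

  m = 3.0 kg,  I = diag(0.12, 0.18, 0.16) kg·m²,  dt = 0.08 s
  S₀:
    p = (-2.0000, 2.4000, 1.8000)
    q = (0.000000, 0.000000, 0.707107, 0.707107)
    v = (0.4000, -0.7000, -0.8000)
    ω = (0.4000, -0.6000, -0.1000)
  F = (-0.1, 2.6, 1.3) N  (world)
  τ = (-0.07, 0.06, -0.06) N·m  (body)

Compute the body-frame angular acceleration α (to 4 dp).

α = (-0.5733, 0.3244, -0.2850)

gyro term ω×Iω = (-0.0012, 0.0016, -0.0144)
α = I⁻¹(τ − ω×Iω) = (-0.5733, 0.3244, -0.2850)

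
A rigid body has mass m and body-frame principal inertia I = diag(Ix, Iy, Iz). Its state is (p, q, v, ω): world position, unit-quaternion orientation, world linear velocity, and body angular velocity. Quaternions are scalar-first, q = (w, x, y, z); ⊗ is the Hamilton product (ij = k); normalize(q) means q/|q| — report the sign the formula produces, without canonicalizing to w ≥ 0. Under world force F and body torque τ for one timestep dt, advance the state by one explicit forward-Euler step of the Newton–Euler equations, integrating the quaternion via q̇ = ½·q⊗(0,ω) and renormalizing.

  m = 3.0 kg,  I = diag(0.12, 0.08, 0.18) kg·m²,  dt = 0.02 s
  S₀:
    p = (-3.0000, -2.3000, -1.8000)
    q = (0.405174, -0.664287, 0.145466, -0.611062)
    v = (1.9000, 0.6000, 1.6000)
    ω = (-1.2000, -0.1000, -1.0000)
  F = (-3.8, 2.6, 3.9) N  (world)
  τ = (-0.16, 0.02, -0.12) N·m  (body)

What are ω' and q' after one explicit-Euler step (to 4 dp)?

precession coupling ω×(Iω) = (0.0100, -0.0720, -0.0048)
α = I⁻¹(τ − ω×Iω) = (-1.4167, 1.1500, -0.6400)
ω + α·dt = (-1.2283, -0.0770, -1.0128)
Hamilton product q⊗(0,ω) = (-1.3936598, -0.6927810, 0.0284700, -0.1641861)
q' = normalize(q + ½dt·q⊗(0,ω)) = (0.3912, -0.6711, 0.1457, -0.6126)

ω' = (-1.2283, -0.0770, -1.0128)
q' = (0.3912, -0.6711, 0.1457, -0.6126)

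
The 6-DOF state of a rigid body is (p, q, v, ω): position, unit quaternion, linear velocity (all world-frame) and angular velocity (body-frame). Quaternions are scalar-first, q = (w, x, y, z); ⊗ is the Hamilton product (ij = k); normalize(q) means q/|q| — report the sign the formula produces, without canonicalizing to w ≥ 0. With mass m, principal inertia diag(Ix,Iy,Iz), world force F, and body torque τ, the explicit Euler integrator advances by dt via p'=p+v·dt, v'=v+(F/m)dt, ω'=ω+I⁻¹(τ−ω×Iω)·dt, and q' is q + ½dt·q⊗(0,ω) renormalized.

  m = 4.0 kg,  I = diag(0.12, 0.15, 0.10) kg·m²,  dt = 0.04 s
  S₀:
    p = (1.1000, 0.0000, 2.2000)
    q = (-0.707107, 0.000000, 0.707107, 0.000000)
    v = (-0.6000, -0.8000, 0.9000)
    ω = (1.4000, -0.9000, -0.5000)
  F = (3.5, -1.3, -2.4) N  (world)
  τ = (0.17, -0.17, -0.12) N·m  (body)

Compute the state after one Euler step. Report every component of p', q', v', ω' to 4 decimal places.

p' = p + v·dt = (1.0760, -0.0320, 2.2360)
new velocity v' = (-0.5650, -0.8130, 0.8760)
angular accel α = (1.6042, -1.0400, -0.8220)
ω + α·dt = (1.4642, -0.9416, -0.5329)
2q̇ = q⊗(0,ω) = (0.6363963, -1.3435033, 0.6363963, -0.6363963)
q + ½dt·q⊗(0,ω), renormalized = (-0.6940, -0.0269, 0.7194, -0.0127)

p' = (1.0760, -0.0320, 2.2360)
q' = (-0.6940, -0.0269, 0.7194, -0.0127)
v' = (-0.5650, -0.8130, 0.8760)
ω' = (1.4642, -0.9416, -0.5329)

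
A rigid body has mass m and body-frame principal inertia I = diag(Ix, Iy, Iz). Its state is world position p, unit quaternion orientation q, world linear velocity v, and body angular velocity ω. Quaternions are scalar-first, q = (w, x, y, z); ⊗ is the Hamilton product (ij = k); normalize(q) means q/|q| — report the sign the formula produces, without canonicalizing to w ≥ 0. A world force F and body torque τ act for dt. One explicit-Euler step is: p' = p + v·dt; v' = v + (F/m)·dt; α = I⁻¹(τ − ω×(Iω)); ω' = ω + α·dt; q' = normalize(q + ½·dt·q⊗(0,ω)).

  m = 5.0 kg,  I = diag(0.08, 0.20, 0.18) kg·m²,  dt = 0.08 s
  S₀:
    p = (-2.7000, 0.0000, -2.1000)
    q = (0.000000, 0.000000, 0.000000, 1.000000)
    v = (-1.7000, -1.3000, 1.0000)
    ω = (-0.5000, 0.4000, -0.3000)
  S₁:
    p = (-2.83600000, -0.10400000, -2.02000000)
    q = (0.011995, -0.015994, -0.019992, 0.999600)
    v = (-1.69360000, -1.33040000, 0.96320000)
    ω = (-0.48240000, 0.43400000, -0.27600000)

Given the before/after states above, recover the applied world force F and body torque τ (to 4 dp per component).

F = (0.4000, -1.9000, -2.3000)
τ = (0.0200, 0.0700, 0.0300)

ω₁ − ω₀ = (0.01760000, 0.03400000, 0.02400000)
I·α + gyro = (0.0200, 0.0700, 0.0300)
velocity change Δv = (0.00640000, -0.03040000, -0.03680000)
m·(v₁−v₀)/dt = (0.4000, -1.9000, -2.3000)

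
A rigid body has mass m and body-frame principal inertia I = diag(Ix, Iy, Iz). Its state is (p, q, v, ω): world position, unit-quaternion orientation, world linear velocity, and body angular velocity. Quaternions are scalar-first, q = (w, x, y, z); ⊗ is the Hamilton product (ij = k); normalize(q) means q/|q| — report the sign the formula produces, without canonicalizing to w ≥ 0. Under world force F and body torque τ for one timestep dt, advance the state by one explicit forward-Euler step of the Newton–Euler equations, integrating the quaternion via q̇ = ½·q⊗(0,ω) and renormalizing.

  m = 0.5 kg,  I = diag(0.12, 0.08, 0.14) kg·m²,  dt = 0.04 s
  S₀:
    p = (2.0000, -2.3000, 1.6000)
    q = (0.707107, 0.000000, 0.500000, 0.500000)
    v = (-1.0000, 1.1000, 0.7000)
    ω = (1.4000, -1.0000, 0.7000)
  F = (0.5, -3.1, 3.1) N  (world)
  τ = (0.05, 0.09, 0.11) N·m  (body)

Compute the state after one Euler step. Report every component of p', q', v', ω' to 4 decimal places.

p + v·dt = (1.9600, -2.2560, 1.6280)
v + (F/m)dt = (-0.9600, 0.8520, 0.9480)
precession coupling ω×(Iω) = (-0.0420, -0.0196, 0.0560)
α = I⁻¹(τ − ω×Iω) = (0.7667, 1.3700, 0.3857)
new body rate ω' = (1.4307, -0.9452, 0.7154)
Hamilton product q⊗(0,ω) = (0.1500000, 1.8399498, -0.0071070, -0.2050251)
q' = normalize(q + ½dt·q⊗(0,ω)) = (0.7096, 0.0368, 0.4995, 0.4956)

p' = (1.9600, -2.2560, 1.6280)
q' = (0.7096, 0.0368, 0.4995, 0.4956)
v' = (-0.9600, 0.8520, 0.9480)
ω' = (1.4307, -0.9452, 0.7154)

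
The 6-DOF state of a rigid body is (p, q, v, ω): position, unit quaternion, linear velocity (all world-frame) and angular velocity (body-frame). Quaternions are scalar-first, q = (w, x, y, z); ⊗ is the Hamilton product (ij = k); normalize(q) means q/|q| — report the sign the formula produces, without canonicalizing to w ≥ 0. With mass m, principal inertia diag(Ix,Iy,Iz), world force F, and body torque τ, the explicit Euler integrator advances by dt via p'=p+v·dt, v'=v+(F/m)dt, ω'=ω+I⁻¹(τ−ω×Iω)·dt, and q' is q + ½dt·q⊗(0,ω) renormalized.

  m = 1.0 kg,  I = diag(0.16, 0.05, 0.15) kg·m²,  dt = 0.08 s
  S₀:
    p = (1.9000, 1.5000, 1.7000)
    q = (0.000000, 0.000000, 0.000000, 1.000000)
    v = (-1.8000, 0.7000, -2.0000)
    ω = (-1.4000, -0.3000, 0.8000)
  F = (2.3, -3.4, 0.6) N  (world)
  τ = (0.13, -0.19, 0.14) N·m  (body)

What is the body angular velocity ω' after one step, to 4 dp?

ω' = (-1.3230, -0.5861, 0.8993)

(τ − ω×Iω)/I = (0.9625, -3.5760, 1.2413)
new body rate ω' = (-1.3230, -0.5861, 0.8993)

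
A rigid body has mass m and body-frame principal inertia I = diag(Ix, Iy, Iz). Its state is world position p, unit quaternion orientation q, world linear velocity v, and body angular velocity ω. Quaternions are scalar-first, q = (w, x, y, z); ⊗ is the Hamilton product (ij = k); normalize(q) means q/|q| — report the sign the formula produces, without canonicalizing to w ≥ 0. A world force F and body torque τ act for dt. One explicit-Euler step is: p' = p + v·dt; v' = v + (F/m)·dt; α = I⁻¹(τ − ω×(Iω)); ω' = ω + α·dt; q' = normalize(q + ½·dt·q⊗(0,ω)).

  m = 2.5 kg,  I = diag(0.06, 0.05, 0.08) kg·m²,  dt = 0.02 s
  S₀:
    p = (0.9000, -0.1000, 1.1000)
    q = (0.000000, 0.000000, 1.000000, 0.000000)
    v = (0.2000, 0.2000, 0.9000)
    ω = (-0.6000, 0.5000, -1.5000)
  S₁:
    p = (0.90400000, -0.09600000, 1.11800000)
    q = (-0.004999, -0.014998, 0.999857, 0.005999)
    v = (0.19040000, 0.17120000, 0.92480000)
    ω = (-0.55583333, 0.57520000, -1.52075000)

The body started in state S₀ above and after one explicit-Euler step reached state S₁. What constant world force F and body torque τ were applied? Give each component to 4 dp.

velocity change Δv = (-0.00960000, -0.02880000, 0.02480000)
applied force F = (-1.2000, -3.6000, 3.1000)
Δω = ω₁−ω₀ = (0.04416667, 0.07520000, -0.02075000)
precession coupling = (-0.0225, -0.0180, 0.0030)
τ = I·(Δω/dt) + ω₀×(Iω₀) = (0.1100, 0.1700, -0.0800)

F = (-1.2000, -3.6000, 3.1000)
τ = (0.1100, 0.1700, -0.0800)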